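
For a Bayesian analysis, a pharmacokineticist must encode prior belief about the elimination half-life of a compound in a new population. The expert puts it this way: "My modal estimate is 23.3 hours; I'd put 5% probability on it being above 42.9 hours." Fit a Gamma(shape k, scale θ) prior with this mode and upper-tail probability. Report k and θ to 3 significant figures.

k ≈ 8.47, θ ≈ 3.12

Gamma(k,θ) with k>1 has mode (k−1)θ, so θ = 23.3/(k−1).
Need P(X < 42.9) = 0.95 with θ tied to k this way. Start at k = 2, θ = 23.3: P(X<42.9) ≈ 0.549.
Too low — raise k to concentrate. Iterating converges to k ≈ 8.47.
Then θ = 23.3/(8.47−1) ≈ 3.12.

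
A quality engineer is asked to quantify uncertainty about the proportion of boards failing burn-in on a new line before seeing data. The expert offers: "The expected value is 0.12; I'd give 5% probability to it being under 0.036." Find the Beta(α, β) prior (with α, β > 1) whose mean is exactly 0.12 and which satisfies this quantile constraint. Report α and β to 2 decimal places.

With mean 0.12 fixed, write α = 0.12s, β = 0.88s where s = α+β.
Need P(θ < 0.036) = 0.05 under Beta(0.12s, 0.88s). Normal approximation: (q−m)/√(m(1−m)/s) ≈ z_{0.05} = -1.64, so s ≈ 0.12·0.88·(-1.64)²/(0.036−0.12)² = 40.5.
At s = 40.5: P(θ<0.036) ≈ 0.016. Adjusting to match 0.05 gives s ≈ 25.90.
So α = 0.12·25.90 ≈ 3.11, β = 0.88·25.90 ≈ 22.79.

α ≈ 3.11, β ≈ 22.79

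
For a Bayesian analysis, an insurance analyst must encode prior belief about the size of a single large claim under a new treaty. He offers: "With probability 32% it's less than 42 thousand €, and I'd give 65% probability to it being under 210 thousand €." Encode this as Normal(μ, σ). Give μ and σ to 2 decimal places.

μ = 134.11, σ = 196.95

For Normal(μ,σ), the p-quantile is μ + z_p·σ. Here z_{0.32} = -0.4677, z_{0.65} = 0.3853.
So 42 = μ − 0.4677σ and 210 = μ + 0.3853σ.
Subtracting: σ = (210 − 42)/(0.3853 − (-0.4677)) = 196.95.
Then μ = 42 − (-0.4677)·196.95 = 134.11.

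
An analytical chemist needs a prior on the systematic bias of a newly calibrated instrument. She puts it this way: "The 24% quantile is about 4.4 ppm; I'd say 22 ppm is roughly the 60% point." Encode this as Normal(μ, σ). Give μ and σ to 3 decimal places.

μ = 17.354, σ = 18.340

For Normal(μ,σ), the p-quantile is μ + z_p·σ. Here z_{0.24} = -0.7063, z_{0.6} = 0.2533.
So 4.4 = μ − 0.7063σ and 22 = μ + 0.2533σ.
Subtracting: σ = (22 − 4.4)/(0.2533 − (-0.7063)) = 18.340.
Then μ = 4.4 − (-0.7063)·18.340 = 17.354.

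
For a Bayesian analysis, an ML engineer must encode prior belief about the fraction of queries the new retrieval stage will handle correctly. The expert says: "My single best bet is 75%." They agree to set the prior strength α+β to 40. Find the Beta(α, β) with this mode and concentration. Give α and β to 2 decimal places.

α = 29.50, β = 10.50

For α,β > 1 the Beta mode is (α−1)/(α+β−2). With α+β = 40, the mode is (α−1)/38.
Set (α−1)/38 = 0.75 → α = 1 + 0.75·38 = 29.50.
β = 40 − α = 10.50.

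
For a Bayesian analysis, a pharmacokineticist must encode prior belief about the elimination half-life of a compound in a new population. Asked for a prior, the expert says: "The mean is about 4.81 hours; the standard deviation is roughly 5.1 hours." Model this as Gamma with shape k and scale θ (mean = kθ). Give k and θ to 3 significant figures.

k ≈ 0.89, θ ≈ 5.41

For Gamma(k, scale θ): mean = kθ, variance = kθ², so CV = 1/√k.
CV = SD/mean = 5.1/4.81 = 1.06, hence k = 1/CV² = 0.89.
Then θ = mean/k = 4.81/0.89 = 5.41.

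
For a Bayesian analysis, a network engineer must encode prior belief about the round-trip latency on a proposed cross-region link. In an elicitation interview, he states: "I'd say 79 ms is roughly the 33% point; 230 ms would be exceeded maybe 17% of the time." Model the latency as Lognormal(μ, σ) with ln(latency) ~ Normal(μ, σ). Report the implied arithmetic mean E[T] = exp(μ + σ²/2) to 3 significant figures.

If T ~ Lognormal(μ,σ) then ln T ~ Normal(μ,σ), so the p-quantile of ln T is μ + z_p·σ.
ln(79) = 4.369 and ln(230) = 5.438; z_{0.33} = -0.4399, z_{0.83} = 0.9542.
σ = (5.438 − 4.369)/(0.9542 − (-0.4399)) = 0.767.
μ = 4.369 − (-0.4399)·0.767 = 4.707.
E[T] = exp(μ + σ²/2) = exp(4.707 + 0.2938) = 148 ms.

E[T] ≈ 148 ms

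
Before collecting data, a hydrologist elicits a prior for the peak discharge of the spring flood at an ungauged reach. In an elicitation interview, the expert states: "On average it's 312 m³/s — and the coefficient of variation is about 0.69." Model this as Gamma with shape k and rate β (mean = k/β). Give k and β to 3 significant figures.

For Gamma(k, rate β): mean = k/β, variance = k/β², so CV = 1/√k.
CV = 0.69, hence k = 1/CV² = 2.1.
Then β = k/mean = 2.1/312 = 0.00673.

k ≈ 2.1, β ≈ 0.00673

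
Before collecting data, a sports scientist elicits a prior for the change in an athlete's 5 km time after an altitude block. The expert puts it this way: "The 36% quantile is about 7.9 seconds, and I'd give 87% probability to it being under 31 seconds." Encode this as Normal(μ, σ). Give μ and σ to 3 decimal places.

The p-quantile of Normal(μ,σ) is μ + z_p·σ, with z_{0.36} = -0.3585 and z_{0.87} = 1.126.
Eliminate σ: μ = (z₂·x₁ − z₁·x₂)/(z₂ − z₁) = (1.126·7.9 − (-0.3585)·31)/1.485 = 13.477.
Then σ = (x₂ − x₁)/(z₂ − z₁) = (31 − 7.9)/1.485 = 15.557.

μ = 13.477, σ = 15.557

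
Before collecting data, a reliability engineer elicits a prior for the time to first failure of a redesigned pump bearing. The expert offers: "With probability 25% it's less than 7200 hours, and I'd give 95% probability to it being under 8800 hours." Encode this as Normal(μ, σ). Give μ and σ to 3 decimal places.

μ = 7665.297, σ = 689.850

The p-quantile of Normal(μ,σ) is μ + z_p·σ, with z_{0.25} = -0.6745 and z_{0.95} = 1.645.
Eliminate σ: μ = (z₂·x₁ − z₁·x₂)/(z₂ − z₁) = (1.645·7200 − (-0.6745)·8800)/2.319 = 7665.297.
Then σ = (x₂ − x₁)/(z₂ − z₁) = (8800 − 7200)/2.319 = 689.850.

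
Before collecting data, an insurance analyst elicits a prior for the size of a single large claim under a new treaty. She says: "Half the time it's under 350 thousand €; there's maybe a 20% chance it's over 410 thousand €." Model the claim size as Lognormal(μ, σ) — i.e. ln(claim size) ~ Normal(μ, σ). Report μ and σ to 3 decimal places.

μ ≈ 5.858, σ ≈ 0.188

If T ~ Lognormal(μ,σ) then ln T ~ Normal(μ,σ), so the p-quantile of ln T is μ + z_p·σ.
ln(350) = 5.858 and ln(410) = 6.016; z_{0.5} = 0, z_{0.8} = 0.8416.
σ = (6.016 − 5.858)/(0.8416 − (0)) = 0.188.
μ = 5.858 − (0)·0.188 = 5.858.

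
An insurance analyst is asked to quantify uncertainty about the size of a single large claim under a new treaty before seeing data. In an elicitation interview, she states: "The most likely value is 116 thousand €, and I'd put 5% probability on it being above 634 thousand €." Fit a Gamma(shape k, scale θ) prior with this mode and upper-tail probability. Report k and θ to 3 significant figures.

k ≈ 1.81, θ ≈ 143

Gamma(k,θ) with k>1 has mode (k−1)θ, so θ = 116/(k−1).
Need P(X < 634) = 0.95 with θ tied to k this way. Start at k = 2, θ = 116: P(X<634) ≈ 0.973.
Too high — lower k to spread out. Iterating converges to k ≈ 1.81.
Then θ = 116/(1.81−1) ≈ 143.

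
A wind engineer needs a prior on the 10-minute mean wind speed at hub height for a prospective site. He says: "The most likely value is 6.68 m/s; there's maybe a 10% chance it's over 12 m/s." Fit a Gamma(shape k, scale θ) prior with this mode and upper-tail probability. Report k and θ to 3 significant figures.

k ≈ 6.55, θ ≈ 1.2

Gamma(k,θ) with k>1 has mode (k−1)θ, so θ = 6.68/(k−1).
Need P(X < 12) = 0.9 with θ tied to k this way. Start at k = 2, θ = 6.68: P(X<12) ≈ 0.536.
Too low — raise k to concentrate. Iterating converges to k ≈ 6.55.
Then θ = 6.68/(6.55−1) ≈ 1.2.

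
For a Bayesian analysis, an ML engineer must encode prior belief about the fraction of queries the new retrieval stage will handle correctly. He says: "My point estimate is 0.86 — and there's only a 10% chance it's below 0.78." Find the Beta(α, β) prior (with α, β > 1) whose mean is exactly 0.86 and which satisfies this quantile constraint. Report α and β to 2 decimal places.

With mean 0.86 fixed, write α = 0.86s, β = 0.14s where s = α+β.
Need P(θ < 0.78) = 0.1 under Beta(0.86s, 0.14s). Normal approximation: (q−m)/√(m(1−m)/s) ≈ z_{0.1} = -1.28, so s ≈ 0.86·0.14·(-1.28)²/(0.78−0.86)² = 30.9.
At s = 30.9: P(θ<0.78) ≈ 0.107. Adjusting to match 0.1 gives s ≈ 33.30.
So α = 0.86·33.30 ≈ 28.64, β = 0.14·33.30 ≈ 4.66.

α ≈ 28.64, β ≈ 4.66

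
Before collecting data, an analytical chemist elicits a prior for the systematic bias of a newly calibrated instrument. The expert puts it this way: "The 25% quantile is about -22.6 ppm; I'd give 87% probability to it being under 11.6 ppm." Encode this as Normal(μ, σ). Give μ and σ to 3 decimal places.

μ = -9.791, σ = 18.991

The p-quantile of Normal(μ,σ) is μ + z_p·σ, with z_{0.25} = -0.6745 and z_{0.87} = 1.126.
Eliminate σ: μ = (z₂·x₁ − z₁·x₂)/(z₂ − z₁) = (1.126·-22.6 − (-0.6745)·11.6)/1.801 = -9.791.
Then σ = (x₂ − x₁)/(z₂ − z₁) = (11.6 − -22.6)/1.801 = 18.991.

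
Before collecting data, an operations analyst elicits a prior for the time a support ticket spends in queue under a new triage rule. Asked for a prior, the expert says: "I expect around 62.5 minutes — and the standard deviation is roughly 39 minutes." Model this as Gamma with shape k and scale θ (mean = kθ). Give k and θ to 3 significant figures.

k ≈ 2.57, θ ≈ 24.3

For Gamma(k, scale θ): mean = kθ, variance = kθ², so CV = 1/√k.
CV = SD/mean = 39/62.5 = 0.624, hence k = 1/CV² = 2.57.
Then θ = mean/k = 62.5/2.57 = 24.3.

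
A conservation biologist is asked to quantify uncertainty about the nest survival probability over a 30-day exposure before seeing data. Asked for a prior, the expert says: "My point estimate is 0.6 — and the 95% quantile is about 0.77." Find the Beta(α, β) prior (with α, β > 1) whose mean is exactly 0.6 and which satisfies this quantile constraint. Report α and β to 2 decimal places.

α ≈ 12.04, β ≈ 8.03

With mean 0.6 fixed, write α = 0.6s, β = 0.4s where s = α+β.
Need P(θ < 0.77) = 0.95 under Beta(0.6s, 0.4s). Normal approximation: (q−m)/√(m(1−m)/s) ≈ z_{0.95} = 1.64, so s ≈ 0.6·0.4·(1.64)²/(0.77−0.6)² = 22.5.
At s = 22.5: P(θ<0.77) ≈ 0.960. Adjusting to match 0.95 gives s ≈ 20.07.
So α = 0.6·20.07 ≈ 12.04, β = 0.4·20.07 ≈ 8.03.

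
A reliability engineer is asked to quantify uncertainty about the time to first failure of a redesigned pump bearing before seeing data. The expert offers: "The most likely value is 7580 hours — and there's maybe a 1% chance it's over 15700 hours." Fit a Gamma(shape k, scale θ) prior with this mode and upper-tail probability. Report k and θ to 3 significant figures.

k ≈ 10.2, θ ≈ 824

Gamma(k,θ) with k>1 has mode (k−1)θ, so θ = 7580/(k−1).
Need P(X < 15700) = 0.99 with θ tied to k this way. Start at k = 2, θ = 7580: P(X<15700) ≈ 0.613.
Too low — raise k to concentrate. Iterating converges to k ≈ 10.2.
Then θ = 7580/(10.2−1) ≈ 824.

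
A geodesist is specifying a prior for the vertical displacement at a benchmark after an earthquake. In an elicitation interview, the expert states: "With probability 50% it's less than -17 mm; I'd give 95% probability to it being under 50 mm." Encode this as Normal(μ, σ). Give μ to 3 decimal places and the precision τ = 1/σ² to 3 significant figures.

μ = -17.000, τ = 0.000603

For Normal(μ,σ), the p-quantile is μ + z_p·σ. Here z_{0.5} = 0, z_{0.95} = 1.645.
So -17 = μ + 0σ and 50 = μ + 1.645σ.
Subtracting: σ = (50 − -17)/(1.645 − (0)) = 40.733.
Then μ = -17 − (0)·40.733 = -17.000.
Precision τ = 1/σ² = 1/40.73² = 0.000603.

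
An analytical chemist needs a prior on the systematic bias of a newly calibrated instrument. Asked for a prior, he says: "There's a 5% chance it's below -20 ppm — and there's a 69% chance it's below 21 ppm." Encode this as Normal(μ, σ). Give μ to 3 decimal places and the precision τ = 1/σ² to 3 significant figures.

The p-quantile of Normal(μ,σ) is μ + z_p·σ, with z_{0.05} = -1.645 and z_{0.69} = 0.4959.
Eliminate σ: μ = (z₂·x₁ − z₁·x₂)/(z₂ − z₁) = (0.4959·-20 − (-1.645)·21)/2.141 = 11.503.
Then σ = (x₂ − x₁)/(z₂ − z₁) = (21 − -20)/2.141 = 19.153.
Precision τ = 1/σ² = 1/19.15² = 0.00273.

μ = 11.503, τ = 0.00273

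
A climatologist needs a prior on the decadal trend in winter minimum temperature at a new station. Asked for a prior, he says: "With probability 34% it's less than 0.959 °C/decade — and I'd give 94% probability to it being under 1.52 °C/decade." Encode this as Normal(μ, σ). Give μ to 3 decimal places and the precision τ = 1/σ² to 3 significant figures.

The p-quantile of Normal(μ,σ) is μ + z_p·σ, with z_{0.34} = -0.4125 and z_{0.94} = 1.555.
Eliminate σ: μ = (z₂·x₁ − z₁·x₂)/(z₂ − z₁) = (1.555·0.959 − (-0.4125)·1.52)/1.967 = 1.077.
Then σ = (x₂ − x₁)/(z₂ − z₁) = (1.52 − 0.959)/1.967 = 0.285.
Precision τ = 1/σ² = 1/0.2852² = 12.3.

μ = 1.077, τ = 12.3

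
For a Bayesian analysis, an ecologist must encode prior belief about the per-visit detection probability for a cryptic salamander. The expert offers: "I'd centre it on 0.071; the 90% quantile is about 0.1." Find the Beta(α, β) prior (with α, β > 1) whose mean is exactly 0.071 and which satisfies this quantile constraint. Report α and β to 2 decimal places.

α ≈ 9.79, β ≈ 128.12

With mean 0.071 fixed, write α = 0.071s, β = 0.929s where s = α+β.
Need P(θ < 0.1) = 0.9 under Beta(0.071s, 0.929s). Normal approximation: (q−m)/√(m(1−m)/s) ≈ z_{0.9} = 1.28, so s ≈ 0.071·0.929·(1.28)²/(0.1−0.071)² = 128.8.
At s = 128.8: P(θ<0.1) ≈ 0.893. Adjusting to match 0.9 gives s ≈ 137.91.
So α = 0.071·137.91 ≈ 9.79, β = 0.929·137.91 ≈ 128.12.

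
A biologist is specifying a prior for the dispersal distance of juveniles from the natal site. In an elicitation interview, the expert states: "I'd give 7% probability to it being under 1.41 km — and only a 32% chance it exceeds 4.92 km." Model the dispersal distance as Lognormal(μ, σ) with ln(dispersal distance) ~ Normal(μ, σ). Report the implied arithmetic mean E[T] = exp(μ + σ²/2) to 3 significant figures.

If T ~ Lognormal(μ,σ) then ln T ~ Normal(μ,σ), so the p-quantile of ln T is μ + z_p·σ.
ln(1.41) = 0.3436 and ln(4.92) = 1.593; z_{0.07} = -1.476, z_{0.68} = 0.4677.
σ = (1.593 − 0.3436)/(0.4677 − (-1.476)) = 0.643.
μ = 0.3436 − (-1.476)·0.643 = 1.293.
E[T] = exp(μ + σ²/2) = exp(1.293 + 0.2067) = 4.48 km.

E[T] ≈ 4.48 km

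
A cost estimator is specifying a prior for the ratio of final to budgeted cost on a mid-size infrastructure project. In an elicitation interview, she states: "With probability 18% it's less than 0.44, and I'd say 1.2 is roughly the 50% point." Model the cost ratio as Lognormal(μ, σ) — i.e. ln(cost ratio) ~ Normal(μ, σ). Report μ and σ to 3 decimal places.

μ ≈ 0.182, σ ≈ 1.096

If T ~ Lognormal(μ,σ) then ln T ~ Normal(μ,σ), so the p-quantile of ln T is μ + z_p·σ.
ln(0.44) = -0.821 and ln(1.2) = 0.1823; z_{0.18} = -0.9154, z_{0.5} = 0.
σ = (0.1823 − -0.821)/(0 − (-0.9154)) = 1.096.
μ = -0.821 − (-0.9154)·1.096 = 0.182.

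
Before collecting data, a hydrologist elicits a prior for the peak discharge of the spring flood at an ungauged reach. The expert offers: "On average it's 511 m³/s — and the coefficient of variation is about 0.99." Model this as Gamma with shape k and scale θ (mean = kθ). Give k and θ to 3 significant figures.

For Gamma(k, scale θ): mean = kθ, variance = kθ², so CV = 1/√k.
CV = 0.99, hence k = 1/CV² = 1.02.
Then θ = mean/k = 511/1.02 = 501.

k ≈ 1.02, θ ≈ 501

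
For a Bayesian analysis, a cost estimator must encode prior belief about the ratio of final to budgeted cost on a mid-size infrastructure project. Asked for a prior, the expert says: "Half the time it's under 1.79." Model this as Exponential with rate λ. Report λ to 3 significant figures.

Exponential median = ln 2 / λ, so λ = ln 2 / 1.79 = 0.387.

λ ≈ 0.387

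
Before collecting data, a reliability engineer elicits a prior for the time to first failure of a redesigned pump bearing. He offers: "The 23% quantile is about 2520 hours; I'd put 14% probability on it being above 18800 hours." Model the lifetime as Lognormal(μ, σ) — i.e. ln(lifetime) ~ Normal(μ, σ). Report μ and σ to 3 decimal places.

μ ≈ 8.648, σ ≈ 1.105

If T ~ Lognormal(μ,σ) then ln T ~ Normal(μ,σ), so the p-quantile of ln T is μ + z_p·σ.
ln(2520) = 7.832 and ln(18800) = 9.842; z_{0.23} = -0.7388, z_{0.86} = 1.08.
σ = (9.842 − 7.832)/(1.08 − (-0.7388)) = 1.105.
μ = 7.832 − (-0.7388)·1.105 = 8.648.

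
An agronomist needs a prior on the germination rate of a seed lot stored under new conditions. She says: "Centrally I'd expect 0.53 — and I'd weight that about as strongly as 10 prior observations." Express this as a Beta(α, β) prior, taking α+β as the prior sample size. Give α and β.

α = 5.3, β = 4.7

Under the effective-sample-size interpretation, Beta(α, β) has prior mean α/(α+β) and prior sample size α+β.
So α+β = 10 and α/(α+β) = 0.53, giving α = 0.53·10 = 5.3 and β = 10 − 5.3 = 4.7.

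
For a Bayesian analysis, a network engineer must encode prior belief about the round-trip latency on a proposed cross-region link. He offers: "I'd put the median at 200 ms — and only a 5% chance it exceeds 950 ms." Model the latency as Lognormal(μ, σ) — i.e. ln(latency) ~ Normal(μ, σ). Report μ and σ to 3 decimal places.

If T ~ Lognormal(μ,σ) then ln T ~ Normal(μ,σ), so the p-quantile of ln T is μ + z_p·σ.
ln(200) = 5.298 and ln(950) = 6.856; z_{0.5} = 0, z_{0.95} = 1.645.
σ = (6.856 − 5.298)/(1.645 − (0)) = 0.947.
μ = 5.298 − (0)·0.947 = 5.298.

μ ≈ 5.298, σ ≈ 0.947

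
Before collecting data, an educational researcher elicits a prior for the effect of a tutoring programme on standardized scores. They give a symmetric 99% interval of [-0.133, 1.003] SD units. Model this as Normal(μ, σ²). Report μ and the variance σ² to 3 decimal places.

μ = 0.435, σ² = 0.049

A symmetric 99% interval runs μ ± z·σ with z = 2.576.
Half-width = 0.568, so σ = 0.568/2.576 = 0.2205 and σ² = 0.049.
μ is the interval midpoint, 0.435.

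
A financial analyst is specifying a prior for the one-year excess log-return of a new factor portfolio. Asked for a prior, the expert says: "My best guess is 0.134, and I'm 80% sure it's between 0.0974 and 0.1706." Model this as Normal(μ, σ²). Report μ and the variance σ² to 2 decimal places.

A symmetric 80% interval runs μ ± z·σ with z = 1.282.
Half-width = 0.0366, so σ = 0.0366/1.282 = 0.029 and σ² = 0.00.
μ is the stated best guess, 0.13.

μ = 0.13, σ² = 0.00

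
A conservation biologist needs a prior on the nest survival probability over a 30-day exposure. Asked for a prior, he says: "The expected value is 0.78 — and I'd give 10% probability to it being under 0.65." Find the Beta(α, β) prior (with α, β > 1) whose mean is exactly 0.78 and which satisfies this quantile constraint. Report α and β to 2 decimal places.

With mean 0.78 fixed, write α = 0.78s, β = 0.22s where s = α+β.
Need P(θ < 0.65) = 0.1 under Beta(0.78s, 0.22s). Normal approximation: (q−m)/√(m(1−m)/s) ≈ z_{0.1} = -1.28, so s ≈ 0.78·0.22·(-1.28)²/(0.65−0.78)² = 16.7.
At s = 16.7: P(θ<0.65) ≈ 0.106. Adjusting to match 0.1 gives s ≈ 17.79.
So α = 0.78·17.79 ≈ 13.87, β = 0.22·17.79 ≈ 3.91.

α ≈ 13.87, β ≈ 3.91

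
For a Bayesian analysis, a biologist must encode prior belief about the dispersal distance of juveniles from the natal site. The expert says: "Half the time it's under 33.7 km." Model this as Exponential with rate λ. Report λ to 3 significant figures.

λ ≈ 0.0206

Exponential median = ln 2 / λ, so λ = ln 2 / 33.7 = 0.0206.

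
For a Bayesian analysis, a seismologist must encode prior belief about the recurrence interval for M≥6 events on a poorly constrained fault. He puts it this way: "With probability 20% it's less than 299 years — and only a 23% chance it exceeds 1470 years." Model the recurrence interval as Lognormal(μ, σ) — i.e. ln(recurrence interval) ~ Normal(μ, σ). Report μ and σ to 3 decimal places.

μ ≈ 6.549, σ ≈ 1.008

If T ~ Lognormal(μ,σ) then ln T ~ Normal(μ,σ), so the p-quantile of ln T is μ + z_p·σ.
ln(299) = 5.7 and ln(1470) = 7.293; z_{0.2} = -0.8416, z_{0.77} = 0.7388.
σ = (7.293 − 5.7)/(0.7388 − (-0.8416)) = 1.008.
μ = 5.7 − (-0.8416)·1.008 = 6.549.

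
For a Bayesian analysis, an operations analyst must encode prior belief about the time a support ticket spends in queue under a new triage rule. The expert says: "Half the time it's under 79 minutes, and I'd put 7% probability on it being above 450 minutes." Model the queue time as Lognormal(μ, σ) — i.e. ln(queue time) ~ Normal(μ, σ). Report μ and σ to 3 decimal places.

If T ~ Lognormal(μ,σ) then ln T ~ Normal(μ,σ), so the p-quantile of ln T is μ + z_p·σ.
ln(79) = 4.369 and ln(450) = 6.109; z_{0.5} = 0, z_{0.93} = 1.476.
σ = (6.109 − 4.369)/(1.476 − (0)) = 1.179.
μ = 4.369 − (0)·1.179 = 4.369.

μ ≈ 4.369, σ ≈ 1.179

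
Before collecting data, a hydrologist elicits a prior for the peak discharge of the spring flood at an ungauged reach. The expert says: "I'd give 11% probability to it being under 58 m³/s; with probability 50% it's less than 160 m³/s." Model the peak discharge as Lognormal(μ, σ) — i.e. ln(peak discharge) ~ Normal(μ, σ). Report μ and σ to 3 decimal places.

μ ≈ 5.075, σ ≈ 0.827

If T ~ Lognormal(μ,σ) then ln T ~ Normal(μ,σ), so the p-quantile of ln T is μ + z_p·σ.
ln(58) = 4.06 and ln(160) = 5.075; z_{0.11} = -1.227, z_{0.5} = 0.
σ = (5.075 − 4.06)/(0 − (-1.227)) = 0.827.
μ = 4.06 − (-1.227)·0.827 = 5.075.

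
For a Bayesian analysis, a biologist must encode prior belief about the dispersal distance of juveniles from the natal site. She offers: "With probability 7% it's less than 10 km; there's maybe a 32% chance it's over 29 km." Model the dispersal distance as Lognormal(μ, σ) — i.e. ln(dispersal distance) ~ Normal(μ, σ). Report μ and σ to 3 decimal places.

If T ~ Lognormal(μ,σ) then ln T ~ Normal(μ,σ), so the p-quantile of ln T is μ + z_p·σ.
ln(10) = 2.303 and ln(29) = 3.367; z_{0.07} = -1.476, z_{0.68} = 0.4677.
σ = (3.367 − 2.303)/(0.4677 − (-1.476)) = 0.548.
μ = 2.303 − (-1.476)·0.548 = 3.111.

μ ≈ 3.111, σ ≈ 0.548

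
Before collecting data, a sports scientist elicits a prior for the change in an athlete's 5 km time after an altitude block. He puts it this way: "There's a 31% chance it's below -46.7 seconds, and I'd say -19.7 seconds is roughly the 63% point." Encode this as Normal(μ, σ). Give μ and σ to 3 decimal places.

μ = -30.525, σ = 32.620

The p-quantile of Normal(μ,σ) is μ + z_p·σ, with z_{0.31} = -0.4959 and z_{0.63} = 0.3319.
Eliminate σ: μ = (z₂·x₁ − z₁·x₂)/(z₂ − z₁) = (0.3319·-46.7 − (-0.4959)·-19.7)/0.8277 = -30.525.
Then σ = (x₂ − x₁)/(z₂ − z₁) = (-19.7 − -46.7)/0.8277 = 32.620.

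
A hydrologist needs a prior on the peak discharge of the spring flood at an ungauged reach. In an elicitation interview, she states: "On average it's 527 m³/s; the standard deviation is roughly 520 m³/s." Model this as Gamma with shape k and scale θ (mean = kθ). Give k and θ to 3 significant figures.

k ≈ 1.03, θ ≈ 513

For Gamma(k, scale θ): mean = kθ, variance = kθ², so CV = 1/√k.
CV = SD/mean = 520/527 = 0.9867, hence k = 1/CV² = 1.03.
Then θ = mean/k = 527/1.03 = 513.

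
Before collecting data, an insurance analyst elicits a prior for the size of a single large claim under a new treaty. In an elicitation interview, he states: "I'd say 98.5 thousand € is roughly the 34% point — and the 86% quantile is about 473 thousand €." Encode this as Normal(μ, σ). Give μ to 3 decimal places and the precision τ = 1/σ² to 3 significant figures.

For Normal(μ,σ), the p-quantile is μ + z_p·σ. Here z_{0.34} = -0.4125, z_{0.86} = 1.08.
So 98.5 = μ − 0.4125σ and 473 = μ + 1.08σ.
Subtracting: σ = (473 − 98.5)/(1.08 − (-0.4125)) = 250.874.
Then μ = 98.5 − (-0.4125)·250.874 = 201.976.
Precision τ = 1/σ² = 1/250.9² = 1.59e-05.

μ = 201.976, τ = 1.59e-05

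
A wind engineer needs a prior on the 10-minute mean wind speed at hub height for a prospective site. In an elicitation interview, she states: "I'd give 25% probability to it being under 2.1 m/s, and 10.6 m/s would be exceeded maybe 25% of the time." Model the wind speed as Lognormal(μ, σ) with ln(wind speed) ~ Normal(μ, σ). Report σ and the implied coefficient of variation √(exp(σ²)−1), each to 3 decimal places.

If T ~ Lognormal(μ,σ) then ln T ~ Normal(μ,σ), so the p-quantile of ln T is μ + z_p·σ.
ln(2.1) = 0.7419 and ln(10.6) = 2.361; z_{0.25} = -0.6745, z_{0.75} = 0.6745.
σ = (2.361 − 0.7419)/(0.6745 − (-0.6745)) = 1.200.
μ = 0.7419 − (-0.6745)·1.200 = 1.551.
CV = √(exp(σ²)−1) = √(exp(1.4403)−1) = 1.795.

σ ≈ 1.200, CV ≈ 1.795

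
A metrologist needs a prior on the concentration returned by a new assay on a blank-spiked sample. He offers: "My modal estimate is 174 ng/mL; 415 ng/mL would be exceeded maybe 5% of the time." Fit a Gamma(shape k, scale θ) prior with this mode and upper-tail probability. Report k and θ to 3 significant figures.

k ≈ 4.61, θ ≈ 48.2

Gamma(k,θ) with k>1 has mode (k−1)θ, so θ = 174/(k−1).
Need P(X < 415) = 0.95 with θ tied to k this way. Start at k = 2, θ = 174: P(X<415) ≈ 0.688.
Too low — raise k to concentrate. Iterating converges to k ≈ 4.61.
Then θ = 174/(4.61−1) ≈ 48.2.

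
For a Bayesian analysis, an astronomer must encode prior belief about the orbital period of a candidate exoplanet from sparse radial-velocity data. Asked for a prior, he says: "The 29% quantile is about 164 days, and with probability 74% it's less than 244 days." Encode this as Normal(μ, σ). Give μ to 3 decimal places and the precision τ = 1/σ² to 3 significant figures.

The p-quantile of Normal(μ,σ) is μ + z_p·σ, with z_{0.29} = -0.5534 and z_{0.74} = 0.6433.
Eliminate σ: μ = (z₂·x₁ − z₁·x₂)/(z₂ − z₁) = (0.6433·164 − (-0.5534)·244)/1.197 = 200.993.
Then σ = (x₂ − x₁)/(z₂ − z₁) = (244 − 164)/1.197 = 66.849.
Precision τ = 1/σ² = 1/66.85² = 0.000224.

μ = 200.993, τ = 0.000224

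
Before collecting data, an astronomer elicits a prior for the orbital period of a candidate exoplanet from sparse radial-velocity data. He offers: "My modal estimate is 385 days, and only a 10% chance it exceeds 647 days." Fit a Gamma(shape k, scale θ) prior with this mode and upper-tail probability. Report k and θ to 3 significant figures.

Gamma(k,θ) with k>1 has mode (k−1)θ, so θ = 385/(k−1).
Need P(X < 647) = 0.9 with θ tied to k this way. Start at k = 2, θ = 385: P(X<647) ≈ 0.501.
Too low — raise k to concentrate. Iterating converges to k ≈ 8.02.
Then θ = 385/(8.02−1) ≈ 54.9.

k ≈ 8.02, θ ≈ 54.9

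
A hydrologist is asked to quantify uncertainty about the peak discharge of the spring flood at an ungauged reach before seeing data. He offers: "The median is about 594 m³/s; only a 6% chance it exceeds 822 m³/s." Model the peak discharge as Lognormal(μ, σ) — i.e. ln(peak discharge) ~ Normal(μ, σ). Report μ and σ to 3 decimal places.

If T ~ Lognormal(μ,σ) then ln T ~ Normal(μ,σ), so the p-quantile of ln T is μ + z_p·σ.
ln(594) = 6.387 and ln(822) = 6.712; z_{0.5} = 0, z_{0.94} = 1.555.
σ = (6.712 − 6.387)/(1.555 − (0)) = 0.209.
μ = 6.387 − (0)·0.209 = 6.387.

μ ≈ 6.387, σ ≈ 0.209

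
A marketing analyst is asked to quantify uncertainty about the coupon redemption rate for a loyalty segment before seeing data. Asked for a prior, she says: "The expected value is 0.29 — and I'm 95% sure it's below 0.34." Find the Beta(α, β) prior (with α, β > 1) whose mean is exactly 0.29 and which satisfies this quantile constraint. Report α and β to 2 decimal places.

With mean 0.29 fixed, write α = 0.29s, β = 0.71s where s = α+β.
Need P(θ < 0.34) = 0.95 under Beta(0.29s, 0.71s). Normal approximation: (q−m)/√(m(1−m)/s) ≈ z_{0.95} = 1.64, so s ≈ 0.29·0.71·(1.64)²/(0.34−0.29)² = 222.8.
At s = 222.8: P(θ<0.34) ≈ 0.947. Adjusting to match 0.95 gives s ≈ 231.28.
So α = 0.29·231.28 ≈ 67.07, β = 0.71·231.28 ≈ 164.21.

α ≈ 67.07, β ≈ 164.21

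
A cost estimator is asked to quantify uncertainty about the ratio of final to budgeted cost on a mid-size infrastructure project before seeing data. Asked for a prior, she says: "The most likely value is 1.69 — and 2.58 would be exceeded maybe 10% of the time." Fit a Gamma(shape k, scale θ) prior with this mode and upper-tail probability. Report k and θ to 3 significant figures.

k ≈ 11.4, θ ≈ 0.162

Gamma(k,θ) with k>1 has mode (k−1)θ, so θ = 1.69/(k−1).
Need P(X < 2.58) = 0.9 with θ tied to k this way. Start at k = 2, θ = 1.69: P(X<2.58) ≈ 0.451.
Too low — raise k to concentrate. Iterating converges to k ≈ 11.4.
Then θ = 1.69/(11.4−1) ≈ 0.162.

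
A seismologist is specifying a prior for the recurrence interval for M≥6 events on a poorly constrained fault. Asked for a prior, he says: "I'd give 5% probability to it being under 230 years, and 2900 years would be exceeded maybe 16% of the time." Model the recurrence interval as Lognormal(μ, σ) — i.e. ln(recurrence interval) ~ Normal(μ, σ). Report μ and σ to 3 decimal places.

μ ≈ 7.018, σ ≈ 0.960

If T ~ Lognormal(μ,σ) then ln T ~ Normal(μ,σ), so the p-quantile of ln T is μ + z_p·σ.
ln(230) = 5.438 and ln(2900) = 7.972; z_{0.05} = -1.645, z_{0.84} = 0.9945.
σ = (7.972 − 5.438)/(0.9945 − (-1.645)) = 0.960.
μ = 5.438 − (-1.645)·0.960 = 7.018.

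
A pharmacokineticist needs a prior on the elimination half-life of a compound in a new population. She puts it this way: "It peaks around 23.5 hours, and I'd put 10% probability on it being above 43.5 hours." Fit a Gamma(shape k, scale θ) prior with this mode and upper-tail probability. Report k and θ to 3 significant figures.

k ≈ 6.03, θ ≈ 4.67

Gamma(k,θ) with k>1 has mode (k−1)θ, so θ = 23.5/(k−1).
Need P(X < 43.5) = 0.9 with θ tied to k this way. Start at k = 2, θ = 23.5: P(X<43.5) ≈ 0.552.
Too low — raise k to concentrate. Iterating converges to k ≈ 6.03.
Then θ = 23.5/(6.03−1) ≈ 4.67.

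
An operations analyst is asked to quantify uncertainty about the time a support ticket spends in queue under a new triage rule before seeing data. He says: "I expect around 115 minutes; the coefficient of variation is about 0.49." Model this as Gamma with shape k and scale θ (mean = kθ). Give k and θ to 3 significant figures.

For Gamma(k, scale θ): mean = kθ, variance = kθ², so CV = 1/√k.
CV = 0.49, hence k = 1/CV² = 4.16.
Then θ = mean/k = 115/4.16 = 27.6.

k ≈ 4.16, θ ≈ 27.6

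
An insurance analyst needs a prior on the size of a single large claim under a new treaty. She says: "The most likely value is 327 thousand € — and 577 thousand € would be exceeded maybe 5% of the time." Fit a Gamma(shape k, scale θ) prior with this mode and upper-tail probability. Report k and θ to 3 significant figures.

Gamma(k,θ) with k>1 has mode (k−1)θ, so θ = 327/(k−1).
Need P(X < 577) = 0.95 with θ tied to k this way. Start at k = 2, θ = 327: P(X<577) ≈ 0.527.
Too low — raise k to concentrate. Iterating converges to k ≈ 9.65.
Then θ = 327/(9.65−1) ≈ 37.8.

k ≈ 9.65, θ ≈ 37.8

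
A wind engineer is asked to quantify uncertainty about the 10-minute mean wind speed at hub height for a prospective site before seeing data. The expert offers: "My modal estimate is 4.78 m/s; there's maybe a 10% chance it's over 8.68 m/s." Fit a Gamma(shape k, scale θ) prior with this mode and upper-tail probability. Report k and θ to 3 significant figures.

Gamma(k,θ) with k>1 has mode (k−1)θ, so θ = 4.78/(k−1).
Need P(X < 8.68) = 0.9 with θ tied to k this way. Start at k = 2, θ = 4.78: P(X<8.68) ≈ 0.542.
Too low — raise k to concentrate. Iterating converges to k ≈ 6.35.
Then θ = 4.78/(6.35−1) ≈ 0.893.

k ≈ 6.35, θ ≈ 0.893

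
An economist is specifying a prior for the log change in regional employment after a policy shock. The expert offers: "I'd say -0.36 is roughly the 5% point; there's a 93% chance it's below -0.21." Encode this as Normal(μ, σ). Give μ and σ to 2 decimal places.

μ = -0.28, σ = 0.05

The p-quantile of Normal(μ,σ) is μ + z_p·σ, with z_{0.05} = -1.645 and z_{0.93} = 1.476.
Eliminate σ: μ = (z₂·x₁ − z₁·x₂)/(z₂ − z₁) = (1.476·-0.36 − (-1.645)·-0.21)/3.121 = -0.28.
Then σ = (x₂ − x₁)/(z₂ − z₁) = (-0.21 − -0.36)/3.121 = 0.05.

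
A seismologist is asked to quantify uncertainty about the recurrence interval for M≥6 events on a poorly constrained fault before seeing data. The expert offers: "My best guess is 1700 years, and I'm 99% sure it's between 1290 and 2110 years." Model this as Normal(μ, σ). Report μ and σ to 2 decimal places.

A symmetric 99% interval runs μ ± z·σ with z = 2.576.
Half-width = 410, so σ = 410/2.576 = 159.17.
μ is the stated best guess, 1700.00.

μ = 1700.00, σ = 159.17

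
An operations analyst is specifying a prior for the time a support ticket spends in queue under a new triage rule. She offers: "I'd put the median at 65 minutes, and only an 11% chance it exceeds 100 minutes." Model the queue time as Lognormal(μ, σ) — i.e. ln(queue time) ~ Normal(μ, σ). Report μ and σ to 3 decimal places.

μ ≈ 4.174, σ ≈ 0.351

If T ~ Lognormal(μ,σ) then ln T ~ Normal(μ,σ), so the p-quantile of ln T is μ + z_p·σ.
ln(65) = 4.174 and ln(100) = 4.605; z_{0.5} = 0, z_{0.89} = 1.227.
σ = (4.605 − 4.174)/(1.227 − (0)) = 0.351.
μ = 4.174 − (0)·0.351 = 4.174.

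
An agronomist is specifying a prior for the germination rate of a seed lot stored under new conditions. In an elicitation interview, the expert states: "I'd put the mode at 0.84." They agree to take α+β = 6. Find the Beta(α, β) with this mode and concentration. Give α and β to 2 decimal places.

For α,β > 1 the Beta mode is (α−1)/(α+β−2). With α+β = 6, the mode is (α−1)/4.
Set (α−1)/4 = 0.84 → α = 1 + 0.84·4 = 4.36.
β = 6 − α = 1.64.

α = 4.36, β = 1.64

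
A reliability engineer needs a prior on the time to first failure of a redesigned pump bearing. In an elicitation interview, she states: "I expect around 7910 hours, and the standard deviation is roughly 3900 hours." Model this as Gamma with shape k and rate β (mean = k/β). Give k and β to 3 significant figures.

For Gamma(k, rate β): mean = k/β, variance = k/β², so CV = 1/√k.
CV = SD/mean = 3900/7910 = 0.493, hence k = 1/CV² = 4.11.
Then β = k/mean = 4.11/7910 = 0.00052.

k ≈ 4.11, β ≈ 0.00052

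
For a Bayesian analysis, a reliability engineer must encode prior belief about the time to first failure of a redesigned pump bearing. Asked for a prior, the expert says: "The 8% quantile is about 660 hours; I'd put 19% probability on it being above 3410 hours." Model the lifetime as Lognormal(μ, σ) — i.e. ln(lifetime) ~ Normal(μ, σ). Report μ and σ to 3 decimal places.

If T ~ Lognormal(μ,σ) then ln T ~ Normal(μ,σ), so the p-quantile of ln T is μ + z_p·σ.
ln(660) = 6.492 and ln(3410) = 8.134; z_{0.08} = -1.405, z_{0.81} = 0.8779.
σ = (8.134 − 6.492)/(0.8779 − (-1.405)) = 0.719.
μ = 6.492 − (-1.405)·0.719 = 7.503.

μ ≈ 7.503, σ ≈ 0.719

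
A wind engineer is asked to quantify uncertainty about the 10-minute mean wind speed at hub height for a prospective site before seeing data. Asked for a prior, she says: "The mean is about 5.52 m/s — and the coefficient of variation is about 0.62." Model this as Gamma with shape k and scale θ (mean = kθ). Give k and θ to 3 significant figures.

For Gamma(k, scale θ): mean = kθ, variance = kθ², so CV = 1/√k.
CV = 0.62, hence k = 1/CV² = 2.6.
Then θ = mean/k = 5.52/2.6 = 2.12.

k ≈ 2.6, θ ≈ 2.12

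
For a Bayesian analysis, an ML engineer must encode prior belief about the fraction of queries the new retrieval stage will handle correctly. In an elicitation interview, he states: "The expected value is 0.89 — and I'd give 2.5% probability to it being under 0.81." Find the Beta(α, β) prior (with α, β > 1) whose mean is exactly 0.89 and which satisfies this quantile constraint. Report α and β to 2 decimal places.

With mean 0.89 fixed, write α = 0.89s, β = 0.11s where s = α+β.
Need P(θ < 0.81) = 0.025 under Beta(0.89s, 0.11s). Normal approximation: (q−m)/√(m(1−m)/s) ≈ z_{0.025} = -1.96, so s ≈ 0.89·0.11·(-1.96)²/(0.81−0.89)² = 58.8.
At s = 58.8: P(θ<0.81) ≈ 0.039. Adjusting to match 0.025 gives s ≈ 74.05.
So α = 0.89·74.05 ≈ 65.91, β = 0.11·74.05 ≈ 8.15.

α ≈ 65.91, β ≈ 8.15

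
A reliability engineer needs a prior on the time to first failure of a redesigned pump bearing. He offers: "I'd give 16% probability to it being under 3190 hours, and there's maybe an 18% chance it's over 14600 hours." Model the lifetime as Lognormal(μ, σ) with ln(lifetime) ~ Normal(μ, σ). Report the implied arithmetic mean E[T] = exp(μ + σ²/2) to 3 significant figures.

E[T] ≈ 9670 hours

If T ~ Lognormal(μ,σ) then ln T ~ Normal(μ,σ), so the p-quantile of ln T is μ + z_p·σ.
ln(3190) = 8.068 and ln(14600) = 9.589; z_{0.16} = -0.9945, z_{0.82} = 0.9154.
σ = (9.589 − 8.068)/(0.9154 − (-0.9945)) = 0.796.
μ = 8.068 − (-0.9945)·0.796 = 8.860.
E[T] = exp(μ + σ²/2) = exp(8.860 + 0.3171) = 9670 hours.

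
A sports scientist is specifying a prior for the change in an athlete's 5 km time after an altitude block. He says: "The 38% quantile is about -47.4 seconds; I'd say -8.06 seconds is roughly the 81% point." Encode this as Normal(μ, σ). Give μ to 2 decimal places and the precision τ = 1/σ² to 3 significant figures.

μ = -37.24, τ = 0.000905

The p-quantile of Normal(μ,σ) is μ + z_p·σ, with z_{0.38} = -0.3055 and z_{0.81} = 0.8779.
Eliminate σ: μ = (z₂·x₁ − z₁·x₂)/(z₂ − z₁) = (0.8779·-47.4 − (-0.3055)·-8.06)/1.183 = -37.24.
Then σ = (x₂ − x₁)/(z₂ − z₁) = (-8.06 − -47.4)/1.183 = 33.24.
Precision τ = 1/σ² = 1/33.24² = 0.000905.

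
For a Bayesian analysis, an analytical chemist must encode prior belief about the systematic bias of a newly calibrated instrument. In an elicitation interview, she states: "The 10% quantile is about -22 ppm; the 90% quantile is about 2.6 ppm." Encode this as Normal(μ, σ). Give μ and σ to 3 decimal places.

μ = -9.700, σ = 9.598

For Normal(μ,σ), the p-quantile is μ + z_p·σ. Here z_{0.1} = -1.282, z_{0.9} = 1.282.
So -22 = μ − 1.282σ and 2.6 = μ + 1.282σ.
Subtracting: σ = (2.6 − -22)/(1.282 − (-1.282)) = 9.598.
Then μ = -22 − (-1.282)·9.598 = -9.700.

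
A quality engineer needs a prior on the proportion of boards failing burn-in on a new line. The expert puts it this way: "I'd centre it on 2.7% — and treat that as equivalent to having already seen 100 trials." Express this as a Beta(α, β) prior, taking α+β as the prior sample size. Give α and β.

α = 2.7, β = 97.3

Under the effective-sample-size interpretation, Beta(α, β) has prior mean α/(α+β) and prior sample size α+β.
So α+β = 100 and α/(α+β) = 0.027, giving α = 0.027·100 = 2.7 and β = 100 − 2.7 = 97.3.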